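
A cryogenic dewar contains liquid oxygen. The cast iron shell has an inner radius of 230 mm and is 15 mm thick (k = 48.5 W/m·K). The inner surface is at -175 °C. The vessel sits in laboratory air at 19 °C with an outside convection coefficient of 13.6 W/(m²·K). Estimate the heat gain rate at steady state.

Q ≈ 1980 W

Each spherical layer contributes R = (1/r_i − 1/r_o)/(4πk):
R_cast iron shell = (1/0.23 − 1/0.245)/(4π×48.5) = 4.368×10^-4 K/W
R_outer film = 1/(h·4πr_o²) = 1/(13.6×4π×0.245²) = 0.09748 K/W
R_total = 0.09792 K/W
Q = ΔT/R_total = 194/0.09792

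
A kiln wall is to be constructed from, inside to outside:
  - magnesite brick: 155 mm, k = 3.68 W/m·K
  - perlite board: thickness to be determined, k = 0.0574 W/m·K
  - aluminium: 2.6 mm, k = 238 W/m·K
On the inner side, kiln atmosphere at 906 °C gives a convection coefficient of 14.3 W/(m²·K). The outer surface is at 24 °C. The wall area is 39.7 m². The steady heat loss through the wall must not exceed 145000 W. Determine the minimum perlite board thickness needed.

Series thermal resistances:
R_inner film = 1/(h_i·A) = 1/(14.3×39.7) = 0.001761 K/W
R_magnesite brick = L/(kA) = 0.155/(3.68×39.7) = 0.001061 K/W
R_aluminium = L/(kA) = 0.0026/(238×39.7) = 2.752×10^-7 K/W
Sum of the known resistances R_other = 0.002823 K/W
Required total resistance R_tot = ΔT/Q_allow = 882/145000 = 0.006083 K/W
R_perlite board = R_tot − R_other = 0.00326 K/W
L = R·k·A = 0.00326×0.0574×39.7

L ≈ 7.43 mm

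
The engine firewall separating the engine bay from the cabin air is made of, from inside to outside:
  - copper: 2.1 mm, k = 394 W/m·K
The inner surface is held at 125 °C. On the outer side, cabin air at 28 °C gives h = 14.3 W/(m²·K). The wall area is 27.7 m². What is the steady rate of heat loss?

Q ≈ 38400 W

Using the resistance-network approach (series):
R_copper = L/(kA) = 0.0021/(394×27.7) = 1.924×10^-7 K/W
R_outer film = 1/(h_o·A) = 1/(14.3×27.7) = 0.002525 K/W
R_total = 0.002525 K/W
Q = ΔT / R_total = 97 / 0.002525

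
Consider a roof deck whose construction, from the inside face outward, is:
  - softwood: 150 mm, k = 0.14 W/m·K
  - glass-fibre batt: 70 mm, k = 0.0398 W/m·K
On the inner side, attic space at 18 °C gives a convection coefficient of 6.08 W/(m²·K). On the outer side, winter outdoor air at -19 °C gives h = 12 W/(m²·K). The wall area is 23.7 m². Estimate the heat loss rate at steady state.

Thermal resistances in series:
R_inner film = 1/(h_i·A) = 1/(6.08×23.7) = 0.00694 K/W
R_softwood = L/(kA) = 0.15/(0.14×23.7) = 0.04521 K/W
R_glass-fibre batt = L/(kA) = 0.07/(0.0398×23.7) = 0.07421 K/W
R_outer film = 1/(h_o·A) = 1/(12×23.7) = 0.003516 K/W
R_total = 0.1299 K/W
Q = ΔT / R_total = 37 / 0.1299

Q ≈ 285 W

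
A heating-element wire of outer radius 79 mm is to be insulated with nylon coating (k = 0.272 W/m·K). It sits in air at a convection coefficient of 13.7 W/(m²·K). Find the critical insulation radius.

For a cylinder r_cr = k/h = 0.272/13.7
r_cr = 19.9 mm; since the bare radius (79 mm) is above r_cr, any added insulation will reduce heat loss.

r_cr ≈ 19.9 mm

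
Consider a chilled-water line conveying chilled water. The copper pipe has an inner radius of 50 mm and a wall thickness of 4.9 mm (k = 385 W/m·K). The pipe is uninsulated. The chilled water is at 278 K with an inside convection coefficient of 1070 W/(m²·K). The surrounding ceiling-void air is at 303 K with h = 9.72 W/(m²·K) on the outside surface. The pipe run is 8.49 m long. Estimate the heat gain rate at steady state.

Cylindrical conduction, so R = ln(r₂/r₁)/(2πkL) per layer, in series:
R_inner film = 1/(h_i·2πr₁L) = 1/(1070×2π×0.05×8.49) = 3.504×10^-4 K/W
R_copper pipe wall = ln(54.9/50)/(2π×385×8.49) = 4.552×10^-6 K/W
R_outer film = 1/(h_o·2πr_oL) = 1/(9.72×2π×0.0549×8.49) = 0.03513 K/W
R_total = 0.03548 K/W
Q = ΔT/R_total = 25/0.03548

Q ≈ 705 W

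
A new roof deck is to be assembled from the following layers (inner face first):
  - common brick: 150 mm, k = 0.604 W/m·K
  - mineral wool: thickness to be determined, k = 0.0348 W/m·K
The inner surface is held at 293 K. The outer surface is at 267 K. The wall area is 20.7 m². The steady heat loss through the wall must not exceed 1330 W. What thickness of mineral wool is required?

L ≈ 5.44 mm

Model the wall as resistances in series:
R_common brick = L/(kA) = 0.15/(0.604×20.7) = 0.012 K/W
Sum of the known resistances R_other = 0.012 K/W
Required total resistance R_tot = ΔT/Q_allow = 26/1330 = 0.01955 K/W
R_mineral wool = R_tot − R_other = 0.007552 K/W
L = R·k·A = 0.007552×0.0348×20.7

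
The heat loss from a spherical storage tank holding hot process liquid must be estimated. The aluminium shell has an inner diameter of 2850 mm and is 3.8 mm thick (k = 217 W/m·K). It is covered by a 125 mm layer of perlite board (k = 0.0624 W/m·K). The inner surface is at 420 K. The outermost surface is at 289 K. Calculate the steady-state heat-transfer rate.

Q ≈ 1820 W

Each spherical layer contributes R = (1/r_i − 1/r_o)/(4πk):
R_aluminium shell = (1/1.425 − 1/1.4288)/(4π×217) = 6.844×10^-7 K/W
R_perlite board = (1/1.4288 − 1/1.5538)/(4π×0.0624) = 0.0718 K/W
R_total = 0.0718 K/W
Q = ΔT/R_total = 131/0.0718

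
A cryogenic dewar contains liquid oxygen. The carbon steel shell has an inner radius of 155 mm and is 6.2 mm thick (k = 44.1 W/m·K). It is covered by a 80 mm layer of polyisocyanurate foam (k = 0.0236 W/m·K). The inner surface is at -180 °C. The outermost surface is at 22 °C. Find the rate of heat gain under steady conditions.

Q ≈ 29.1 W

For a spherical shell R = (1/r₁ − 1/r₂)/(4πk); film R = 1/(h·4πr²). In series:
R_carbon steel shell = (1/0.155 − 1/0.1612)/(4π×44.1) = 4.478×10^-4 K/W
R_polyisocyanurate foam = (1/0.1612 − 1/0.2412)/(4π×0.0236) = 6.938 K/W
R_total = 6.938 K/W
Q = ΔT/R_total = 202/6.938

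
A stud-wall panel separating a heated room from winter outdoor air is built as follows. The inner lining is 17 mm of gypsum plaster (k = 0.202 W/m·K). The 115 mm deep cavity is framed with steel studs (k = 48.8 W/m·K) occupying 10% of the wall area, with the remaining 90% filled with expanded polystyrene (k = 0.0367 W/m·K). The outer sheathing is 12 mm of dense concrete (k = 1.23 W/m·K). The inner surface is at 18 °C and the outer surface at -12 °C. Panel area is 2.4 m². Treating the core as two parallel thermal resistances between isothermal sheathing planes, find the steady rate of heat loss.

Sheathing layers in series; stud and cavity paths in parallel between them.
R_inner = 0.017/(0.202×2.4) = 0.03507 K/W
R_stud  = 0.115/(48.8×0.1×2.4) = 0.009819 K/W
R_cav   = 0.115/(0.0367×0.9×2.4) = 1.451 K/W
1/R_core = 1/R_stud + 1/R_cav → R_core = 0.009753 K/W
R_outer = 0.012/(1.23×2.4) = 0.004065 K/W
R_total = 0.04888 K/W
Q = ΔT/R_total = 30/0.04888

Q ≈ 614 W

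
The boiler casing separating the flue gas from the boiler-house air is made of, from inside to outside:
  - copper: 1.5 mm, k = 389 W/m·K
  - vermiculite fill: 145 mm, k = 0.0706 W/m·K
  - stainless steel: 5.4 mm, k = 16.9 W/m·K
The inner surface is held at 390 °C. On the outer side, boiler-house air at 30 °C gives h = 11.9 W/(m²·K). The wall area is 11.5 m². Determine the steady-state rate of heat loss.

Q ≈ 1940 W

Series thermal resistances:
R_copper = L/(kA) = 0.0015/(389×11.5) = 3.353×10^-7 K/W
R_vermiculite fill = L/(kA) = 0.145/(0.0706×11.5) = 0.1786 K/W
R_stainless steel = L/(kA) = 0.0054/(16.9×11.5) = 2.778×10^-5 K/W
R_outer film = 1/(h_o·A) = 1/(11.9×11.5) = 0.007307 K/W
R_total = 0.1859 K/W
Q = ΔT / R_total = 360 / 0.1859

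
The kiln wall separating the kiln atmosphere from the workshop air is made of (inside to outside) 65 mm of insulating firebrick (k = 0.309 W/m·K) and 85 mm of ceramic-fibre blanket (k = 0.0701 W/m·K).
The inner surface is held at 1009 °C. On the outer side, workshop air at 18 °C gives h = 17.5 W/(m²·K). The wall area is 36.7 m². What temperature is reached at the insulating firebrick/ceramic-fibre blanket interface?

Model the wall as resistances in series:
R_insulating firebrick = L/(kA) = 0.065/(0.309×36.7) = 0.005732 K/W
R_ceramic-fibre blanket = L/(kA) = 0.085/(0.0701×36.7) = 0.03304 K/W
R_outer film = 1/(h_o·A) = 1/(17.5×36.7) = 0.001557 K/W
R_total = 0.04033 K/W;  Q = ΔT/R_total = 991/0.04033 = 24570 W
T_interface = T_inner − Q·ΣR(inner→interface) = 1009 − 24600×0.005732

T ≈ 868 °C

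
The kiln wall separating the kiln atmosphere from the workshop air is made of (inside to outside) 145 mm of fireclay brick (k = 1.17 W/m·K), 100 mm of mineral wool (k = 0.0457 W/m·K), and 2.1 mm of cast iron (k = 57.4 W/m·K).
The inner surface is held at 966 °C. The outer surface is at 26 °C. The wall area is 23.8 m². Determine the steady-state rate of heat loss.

Using the resistance-network approach (series):
R_fireclay brick = L/(kA) = 0.145/(1.17×23.8) = 0.005207 K/W
R_mineral wool = L/(kA) = 0.1/(0.0457×23.8) = 0.09194 K/W
R_cast iron = L/(kA) = 0.0021/(57.4×23.8) = 1.537×10^-6 K/W
R_total = 0.09715 K/W
Q = ΔT / R_total = 940 / 0.09715

Q ≈ 9680 W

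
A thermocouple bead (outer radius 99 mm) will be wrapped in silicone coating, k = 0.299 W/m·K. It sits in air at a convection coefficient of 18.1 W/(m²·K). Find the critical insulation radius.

For a sphere r_cr = 2k/h = 2×0.299/18.1
r_cr = 33 mm; since the bare radius (99 mm) is above r_cr, any added insulation will reduce heat loss.

r_cr ≈ 33 mm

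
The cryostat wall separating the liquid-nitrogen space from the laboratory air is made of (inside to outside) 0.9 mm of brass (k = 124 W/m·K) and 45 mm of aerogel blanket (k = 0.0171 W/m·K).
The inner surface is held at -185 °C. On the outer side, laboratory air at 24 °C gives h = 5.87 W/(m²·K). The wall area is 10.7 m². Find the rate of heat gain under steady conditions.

Using the resistance-network approach (series):
R_brass = L/(kA) = 0.0009/(124×10.7) = 6.783×10^-7 K/W
R_aerogel blanket = L/(kA) = 0.045/(0.0171×10.7) = 0.2459 K/W
R_outer film = 1/(h_o·A) = 1/(5.87×10.7) = 0.01592 K/W
R_total = 0.2619 K/W
Q = ΔT / R_total = 209 / 0.2619

Q ≈ 798 W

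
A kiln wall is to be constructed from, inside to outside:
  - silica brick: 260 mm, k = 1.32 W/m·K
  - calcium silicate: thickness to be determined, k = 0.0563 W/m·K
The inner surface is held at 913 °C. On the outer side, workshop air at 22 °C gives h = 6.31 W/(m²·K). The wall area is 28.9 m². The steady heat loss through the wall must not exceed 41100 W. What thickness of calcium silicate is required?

Treating each layer as a thermal resistance in series:
R_silica brick = L/(kA) = 0.26/(1.32×28.9) = 0.006816 K/W
R_outer film = 1/(h_o·A) = 1/(6.31×28.9) = 0.005484 K/W
Sum of the known resistances R_other = 0.0123 K/W
Required total resistance R_tot = ΔT/Q_allow = 891/41100 = 0.02168 K/W
R_calcium silicate = R_tot − R_other = 0.00938 K/W
L = R·k·A = 0.00938×0.0563×28.9

L ≈ 15.3 mm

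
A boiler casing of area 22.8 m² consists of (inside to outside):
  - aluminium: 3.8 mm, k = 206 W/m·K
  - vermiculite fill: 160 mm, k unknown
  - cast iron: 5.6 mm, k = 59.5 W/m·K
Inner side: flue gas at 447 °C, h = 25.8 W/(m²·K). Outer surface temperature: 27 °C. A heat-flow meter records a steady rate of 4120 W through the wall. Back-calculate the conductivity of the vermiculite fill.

k ≈ 0.07 W/(m·K)

Using the resistance-network approach (series):
R_inner film = 1/(h_i·A) = 1/(25.8×22.8) = 0.0017 K/W
R_aluminium = L/(kA) = 0.0038/(206×22.8) = 8.091×10^-7 K/W
R_cast iron = L/(kA) = 0.0056/(59.5×22.8) = 4.128×10^-6 K/W
Sum of known resistances R_other = 0.001705 K/W
Total R = ΔT/Q = 420/4120 = 0.1019 K/W
R_vermiculite fill = R_total − R_other = 0.1002 K/W
k = L/(R·A) = 0.16/(0.1002×22.8)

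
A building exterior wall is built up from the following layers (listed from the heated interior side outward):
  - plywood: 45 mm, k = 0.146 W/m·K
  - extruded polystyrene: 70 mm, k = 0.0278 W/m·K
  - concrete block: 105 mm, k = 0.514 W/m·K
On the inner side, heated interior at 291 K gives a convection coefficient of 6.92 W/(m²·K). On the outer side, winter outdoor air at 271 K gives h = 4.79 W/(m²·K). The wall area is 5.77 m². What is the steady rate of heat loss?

Q ≈ 34.1 W

Treating each layer as a thermal resistance in series:
R_inner film = 1/(h_i·A) = 1/(6.92×5.77) = 0.02504 K/W
R_plywood = L/(kA) = 0.045/(0.146×5.77) = 0.05342 K/W
R_extruded polystyrene = L/(kA) = 0.07/(0.0278×5.77) = 0.4364 K/W
R_concrete block = L/(kA) = 0.105/(0.514×5.77) = 0.0354 K/W
R_outer film = 1/(h_o·A) = 1/(4.79×5.77) = 0.03618 K/W
R_total = 0.5864 K/W
Q = ΔT / R_total = 20 / 0.5864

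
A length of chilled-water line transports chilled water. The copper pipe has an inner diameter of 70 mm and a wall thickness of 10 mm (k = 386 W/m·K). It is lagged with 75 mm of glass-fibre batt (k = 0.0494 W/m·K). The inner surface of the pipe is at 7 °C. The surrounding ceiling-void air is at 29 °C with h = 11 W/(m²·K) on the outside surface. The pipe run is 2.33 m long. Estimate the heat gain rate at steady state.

Q ≈ 15.6 W

For a radial system each layer contributes R = ln(r_out/r_in)/(2πkL); films add R = 1/(hA).
R_copper pipe wall = ln(45/35)/(2π×386×2.33) = 4.447×10^-5 K/W
R_glass-fibre batt = ln(120/45)/(2π×0.0494×2.33) = 1.356 K/W
R_outer film = 1/(h_o·2πr_oL) = 1/(11×2π×0.12×2.33) = 0.05175 K/W
R_total = 1.408 K/W
Q = ΔT/R_total = 22/1.408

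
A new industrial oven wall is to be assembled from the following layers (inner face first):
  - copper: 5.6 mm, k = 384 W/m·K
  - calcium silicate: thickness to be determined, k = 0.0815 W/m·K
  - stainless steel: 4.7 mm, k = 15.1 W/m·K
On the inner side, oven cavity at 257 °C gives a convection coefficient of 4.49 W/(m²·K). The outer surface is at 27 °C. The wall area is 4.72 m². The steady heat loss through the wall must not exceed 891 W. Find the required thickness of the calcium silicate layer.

L ≈ 81.1 mm

Model the wall as resistances in series:
R_inner film = 1/(h_i·A) = 1/(4.49×4.72) = 0.04719 K/W
R_copper = L/(kA) = 0.0056/(384×4.72) = 3.09×10^-6 K/W
R_stainless steel = L/(kA) = 0.0047/(15.1×4.72) = 6.594×10^-5 K/W
Sum of the known resistances R_other = 0.04725 K/W
Required total resistance R_tot = ΔT/Q_allow = 230/891 = 0.2581 K/W
R_calcium silicate = R_tot − R_other = 0.2109 K/W
L = R·k·A = 0.2109×0.0815×4.72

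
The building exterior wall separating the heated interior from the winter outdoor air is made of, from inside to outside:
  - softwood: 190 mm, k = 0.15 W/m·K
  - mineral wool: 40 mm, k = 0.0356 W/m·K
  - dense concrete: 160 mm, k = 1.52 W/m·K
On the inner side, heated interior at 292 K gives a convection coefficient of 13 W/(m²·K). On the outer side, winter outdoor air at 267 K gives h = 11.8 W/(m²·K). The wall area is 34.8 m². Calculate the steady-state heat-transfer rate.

Thermal resistances in series:
R_inner film = 1/(h_i·A) = 1/(13×34.8) = 0.00221 K/W
R_softwood = L/(kA) = 0.19/(0.15×34.8) = 0.0364 K/W
R_mineral wool = L/(kA) = 0.04/(0.0356×34.8) = 0.03229 K/W
R_dense concrete = L/(kA) = 0.16/(1.52×34.8) = 0.003025 K/W
R_outer film = 1/(h_o·A) = 1/(11.8×34.8) = 0.002435 K/W
R_total = 0.07636 K/W
Q = ΔT / R_total = 25 / 0.07636

Q ≈ 327 W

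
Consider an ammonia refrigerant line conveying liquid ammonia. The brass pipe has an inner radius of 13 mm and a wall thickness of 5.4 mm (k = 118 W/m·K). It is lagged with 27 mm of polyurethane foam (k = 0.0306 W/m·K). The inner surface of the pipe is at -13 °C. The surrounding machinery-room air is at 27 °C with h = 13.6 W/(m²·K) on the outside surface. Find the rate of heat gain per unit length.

For a radial system each layer contributes R = ln(r_out/r_in)/(2πkL); films add R = 1/(hA).
R_brass pipe wall = ln(18.4/13)/(2π×118×1) = 4.686×10^-4 K/W
R_polyurethane foam = ln(45.4/18.4)/(2π×0.0306×1) = 4.697 K/W
R_outer film = 1/(h_o·2πr_oL) = 1/(13.6×2π×0.0454×1) = 0.2578 K/W
R_total = 4.956 K/W
Q = ΔT/R_total = 40/4.956

q′ ≈ 8.07 W/m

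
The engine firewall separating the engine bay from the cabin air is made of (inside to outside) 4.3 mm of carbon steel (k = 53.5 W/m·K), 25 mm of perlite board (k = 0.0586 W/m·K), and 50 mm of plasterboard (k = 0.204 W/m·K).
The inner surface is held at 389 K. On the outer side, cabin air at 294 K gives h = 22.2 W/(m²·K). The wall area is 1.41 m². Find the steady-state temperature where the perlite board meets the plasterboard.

Model the wall as resistances in series:
R_carbon steel = L/(kA) = 0.0043/(53.5×1.41) = 5.7×10^-5 K/W
R_perlite board = L/(kA) = 0.025/(0.0586×1.41) = 0.3026 K/W
R_plasterboard = L/(kA) = 0.05/(0.204×1.41) = 0.1738 K/W
R_outer film = 1/(h_o·A) = 1/(22.2×1.41) = 0.03195 K/W
R_total = 0.5084 K/W;  Q = ΔT/R_total = 95/0.5084 = 186.9 W
T_interface = T_inner − Q·ΣR(inner→interface) = 389 − 187×0.3026

T ≈ 332 K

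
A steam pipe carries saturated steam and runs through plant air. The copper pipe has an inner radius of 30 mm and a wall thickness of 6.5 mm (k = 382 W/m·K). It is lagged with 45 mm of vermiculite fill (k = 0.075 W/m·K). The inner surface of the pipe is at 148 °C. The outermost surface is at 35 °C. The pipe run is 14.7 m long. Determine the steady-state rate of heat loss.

Treating each annulus and film as a series resistance:
R_copper pipe wall = ln(36.5/30)/(2π×382×14.7) = 5.558×10^-6 K/W
R_vermiculite fill = ln(81.5/36.5)/(2π×0.075×14.7) = 0.116 K/W
R_total = 0.116 K/W
Q = ΔT/R_total = 113/0.116

Q ≈ 974 W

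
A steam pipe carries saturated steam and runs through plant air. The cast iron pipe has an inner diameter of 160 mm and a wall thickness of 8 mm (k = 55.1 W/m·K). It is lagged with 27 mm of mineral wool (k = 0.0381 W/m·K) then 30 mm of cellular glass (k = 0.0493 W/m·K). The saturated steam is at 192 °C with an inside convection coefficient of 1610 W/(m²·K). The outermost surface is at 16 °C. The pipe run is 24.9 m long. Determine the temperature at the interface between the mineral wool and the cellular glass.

T ≈ 86.5 °C

For a radial system each layer contributes R = ln(r_out/r_in)/(2πkL); films add R = 1/(hA).
R_inner film = 1/(h_i·2πr₁L) = 1/(1610×2π×0.08×24.9) = 4.963×10^-5 K/W
R_cast iron pipe wall = ln(88/80)/(2π×55.1×24.9) = 1.106×10^-5 K/W
R_mineral wool = ln(115/88)/(2π×0.0381×24.9) = 0.04489 K/W
R_cellular glass = ln(145/115)/(2π×0.0493×24.9) = 0.03005 K/W
R_total = 0.07501 K/W
Q = ΔT/R_total = 176/0.07501
Q = 2350 W
T_interface = T_inner − Q·ΣR(inner→interface) = 192 − 2350×0.04495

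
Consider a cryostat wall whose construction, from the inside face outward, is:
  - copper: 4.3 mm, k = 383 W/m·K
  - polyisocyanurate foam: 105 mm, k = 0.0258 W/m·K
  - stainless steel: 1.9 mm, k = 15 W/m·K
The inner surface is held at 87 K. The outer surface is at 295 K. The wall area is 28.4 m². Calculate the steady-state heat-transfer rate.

Using the resistance-network approach (series):
R_copper = L/(kA) = 0.0043/(383×28.4) = 3.953×10^-7 K/W
R_polyisocyanurate foam = L/(kA) = 0.105/(0.0258×28.4) = 0.1433 K/W
R_stainless steel = L/(kA) = 0.0019/(15×28.4) = 4.46×10^-6 K/W
R_total = 0.1433 K/W
Q = ΔT / R_total = 208 / 0.1433

Q ≈ 1450 W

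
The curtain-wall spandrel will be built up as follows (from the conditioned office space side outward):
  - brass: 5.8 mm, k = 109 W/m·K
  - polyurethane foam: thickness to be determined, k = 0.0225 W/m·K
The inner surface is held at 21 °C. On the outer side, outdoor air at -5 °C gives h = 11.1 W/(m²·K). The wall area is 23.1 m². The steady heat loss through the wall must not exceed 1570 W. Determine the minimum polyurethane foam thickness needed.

L ≈ 6.58 mm

Using the resistance-network approach (series):
R_brass = L/(kA) = 0.0058/(109×23.1) = 2.304×10^-6 K/W
R_outer film = 1/(h_o·A) = 1/(11.1×23.1) = 0.0039 K/W
Sum of the known resistances R_other = 0.003902 K/W
Required total resistance R_tot = ΔT/Q_allow = 26/1570 = 0.01656 K/W
R_polyurethane foam = R_tot − R_other = 0.01266 K/W
L = R·k·A = 0.01266×0.0225×23.1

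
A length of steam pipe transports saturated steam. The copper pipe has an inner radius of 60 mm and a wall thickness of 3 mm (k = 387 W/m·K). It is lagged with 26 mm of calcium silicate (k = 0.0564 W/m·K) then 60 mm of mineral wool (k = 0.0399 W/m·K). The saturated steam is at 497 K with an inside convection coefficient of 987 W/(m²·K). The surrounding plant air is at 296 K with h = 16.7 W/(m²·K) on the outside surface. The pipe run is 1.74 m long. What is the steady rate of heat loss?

Per-layer cylindrical resistances, series-summed:
R_inner film = 1/(h_i·2πr₁L) = 1/(987×2π×0.06×1.74) = 0.001545 K/W
R_copper pipe wall = ln(63/60)/(2π×387×1.74) = 1.153×10^-5 K/W
R_calcium silicate = ln(89/63)/(2π×0.0564×1.74) = 0.5603 K/W
R_mineral wool = ln(149/89)/(2π×0.0399×1.74) = 1.181 K/W
R_outer film = 1/(h_o·2πr_oL) = 1/(16.7×2π×0.149×1.74) = 0.03676 K/W
R_total = 1.78 K/W
Q = ΔT/R_total = 201/1.78

Q ≈ 113 W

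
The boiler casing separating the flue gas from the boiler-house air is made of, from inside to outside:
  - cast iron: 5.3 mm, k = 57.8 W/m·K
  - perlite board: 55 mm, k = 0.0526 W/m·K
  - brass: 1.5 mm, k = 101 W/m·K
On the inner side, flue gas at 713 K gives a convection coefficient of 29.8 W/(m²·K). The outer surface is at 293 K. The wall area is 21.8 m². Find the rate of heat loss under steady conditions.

Q ≈ 8480 W

Using the resistance-network approach (series):
R_inner film = 1/(h_i·A) = 1/(29.8×21.8) = 0.001539 K/W
R_cast iron = L/(kA) = 0.0053/(57.8×21.8) = 4.206×10^-6 K/W
R_perlite board = L/(kA) = 0.055/(0.0526×21.8) = 0.04796 K/W
R_brass = L/(kA) = 0.0015/(101×21.8) = 6.813×10^-7 K/W
R_total = 0.04951 K/W
Q = ΔT / R_total = 420 / 0.04951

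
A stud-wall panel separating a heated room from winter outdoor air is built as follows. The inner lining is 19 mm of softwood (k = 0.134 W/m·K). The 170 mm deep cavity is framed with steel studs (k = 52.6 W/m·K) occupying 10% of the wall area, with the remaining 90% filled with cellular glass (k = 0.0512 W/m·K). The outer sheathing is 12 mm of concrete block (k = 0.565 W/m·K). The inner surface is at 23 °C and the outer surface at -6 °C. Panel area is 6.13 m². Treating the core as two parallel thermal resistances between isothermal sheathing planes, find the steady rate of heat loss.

Sheathing layers in series; stud and cavity paths in parallel between them.
R_inner = 0.019/(0.134×6.13) = 0.02313 K/W
R_stud  = 0.17/(52.6×0.1×6.13) = 0.005272 K/W
R_cav   = 0.17/(0.0512×0.9×6.13) = 0.6018 K/W
1/R_core = 1/R_stud + 1/R_cav → R_core = 0.005227 K/W
R_outer = 0.012/(0.565×6.13) = 0.003465 K/W
R_total = 0.03182 K/W
Q = ΔT/R_total = 29/0.03182

Q ≈ 911 W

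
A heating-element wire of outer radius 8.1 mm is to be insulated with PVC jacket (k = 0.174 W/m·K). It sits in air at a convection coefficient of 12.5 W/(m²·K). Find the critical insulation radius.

For a cylinder r_cr = k/h = 0.174/12.5
r_cr = 13.9 mm; since the bare radius (8.1 mm) is below r_cr, adding a thin layer of insulation will *increase* heat loss.

r_cr ≈ 13.9 mm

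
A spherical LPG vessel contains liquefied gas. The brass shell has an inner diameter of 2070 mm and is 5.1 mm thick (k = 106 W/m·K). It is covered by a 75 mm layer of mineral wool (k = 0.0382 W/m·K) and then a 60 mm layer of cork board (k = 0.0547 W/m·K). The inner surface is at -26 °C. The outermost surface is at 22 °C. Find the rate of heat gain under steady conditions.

For a spherical shell R = (1/r₁ − 1/r₂)/(4πk); film R = 1/(h·4πr²). In series:
R_brass shell = (1/1.035 − 1/1.0401)/(4π×106) = 3.557×10^-6 K/W
R_mineral wool = (1/1.0401 − 1/1.1151)/(4π×0.0382) = 0.1347 K/W
R_cork board = (1/1.1151 − 1/1.1751)/(4π×0.0547) = 0.06661 K/W
R_total = 0.2013 K/W
Q = ΔT/R_total = 48/0.2013

Q ≈ 238 W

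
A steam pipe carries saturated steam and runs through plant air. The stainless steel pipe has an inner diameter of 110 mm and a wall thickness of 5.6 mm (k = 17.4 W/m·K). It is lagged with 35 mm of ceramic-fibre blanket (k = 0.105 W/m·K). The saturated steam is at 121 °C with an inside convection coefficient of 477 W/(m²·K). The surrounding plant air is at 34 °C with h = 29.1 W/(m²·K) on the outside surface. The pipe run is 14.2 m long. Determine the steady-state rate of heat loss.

Per-layer cylindrical resistances, series-summed:
R_inner film = 1/(h_i·2πr₁L) = 1/(477×2π×0.055×14.2) = 4.272×10^-4 K/W
R_stainless steel pipe wall = ln(60.6/55)/(2π×17.4×14.2) = 6.246×10^-5 K/W
R_ceramic-fibre blanket = ln(95.6/60.6)/(2π×0.105×14.2) = 0.04866 K/W
R_outer film = 1/(h_o·2πr_oL) = 1/(29.1×2π×0.0956×14.2) = 0.004029 K/W
R_total = 0.05318 K/W
Q = ΔT/R_total = 87/0.05318

Q ≈ 1640 W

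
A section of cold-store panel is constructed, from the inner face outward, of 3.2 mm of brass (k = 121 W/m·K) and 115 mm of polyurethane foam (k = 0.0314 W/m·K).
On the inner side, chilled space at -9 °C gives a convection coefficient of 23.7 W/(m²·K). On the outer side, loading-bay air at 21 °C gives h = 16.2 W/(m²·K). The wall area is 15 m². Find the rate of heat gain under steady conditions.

Q ≈ 119 W

Thermal resistances in series:
R_inner film = 1/(h_i·A) = 1/(23.7×15) = 0.002813 K/W
R_brass = L/(kA) = 0.0032/(121×15) = 1.763×10^-6 K/W
R_polyurethane foam = L/(kA) = 0.115/(0.0314×15) = 0.2442 K/W
R_outer film = 1/(h_o·A) = 1/(16.2×15) = 0.004115 K/W
R_total = 0.2511 K/W
Q = ΔT / R_total = 30 / 0.2511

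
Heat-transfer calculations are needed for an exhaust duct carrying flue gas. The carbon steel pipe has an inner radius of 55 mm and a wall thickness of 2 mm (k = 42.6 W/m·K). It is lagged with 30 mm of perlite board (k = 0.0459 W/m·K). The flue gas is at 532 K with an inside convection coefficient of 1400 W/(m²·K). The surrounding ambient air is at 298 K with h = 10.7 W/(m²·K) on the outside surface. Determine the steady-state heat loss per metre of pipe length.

q′ ≈ 143 W/m

Per-layer cylindrical resistances, series-summed:
R_inner film = 1/(h_i·2πr₁L) = 1/(1400×2π×0.055×1) = 0.002067 K/W
R_carbon steel pipe wall = ln(57/55)/(2π×42.6×1) = 1.334×10^-4 K/W
R_perlite board = ln(87/57)/(2π×0.0459×1) = 1.466 K/W
R_outer film = 1/(h_o·2πr_oL) = 1/(10.7×2π×0.087×1) = 0.171 K/W
R_total = 1.639 K/W
Q = ΔT/R_total = 234/1.639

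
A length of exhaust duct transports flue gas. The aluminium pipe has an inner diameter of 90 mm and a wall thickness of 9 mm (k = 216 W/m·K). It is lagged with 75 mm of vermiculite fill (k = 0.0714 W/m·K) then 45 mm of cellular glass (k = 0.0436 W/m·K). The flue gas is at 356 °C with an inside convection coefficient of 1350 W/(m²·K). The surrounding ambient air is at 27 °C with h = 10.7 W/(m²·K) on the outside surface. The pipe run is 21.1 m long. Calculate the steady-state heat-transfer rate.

For a radial system each layer contributes R = ln(r_out/r_in)/(2πkL); films add R = 1/(hA).
R_inner film = 1/(h_i·2πr₁L) = 1/(1350×2π×0.045×21.1) = 1.242×10^-4 K/W
R_aluminium pipe wall = ln(54/45)/(2π×216×21.1) = 6.367×10^-6 K/W
R_vermiculite fill = ln(129/54)/(2π×0.0714×21.1) = 0.092 K/W
R_cellular glass = ln(174/129)/(2π×0.0436×21.1) = 0.05177 K/W
R_outer film = 1/(h_o·2πr_oL) = 1/(10.7×2π×0.174×21.1) = 0.004051 K/W
R_total = 0.1479 K/W
Q = ΔT/R_total = 329/0.1479

Q ≈ 2220 W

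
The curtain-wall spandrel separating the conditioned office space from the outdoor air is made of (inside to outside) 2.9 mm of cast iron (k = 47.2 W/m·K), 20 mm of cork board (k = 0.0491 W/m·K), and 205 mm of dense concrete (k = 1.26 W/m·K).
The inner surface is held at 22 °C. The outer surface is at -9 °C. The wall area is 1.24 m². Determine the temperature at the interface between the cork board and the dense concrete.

T ≈ -0.153 °C

Series thermal resistances:
R_cast iron = L/(kA) = 0.0029/(47.2×1.24) = 4.955×10^-5 K/W
R_cork board = L/(kA) = 0.02/(0.0491×1.24) = 0.3285 K/W
R_dense concrete = L/(kA) = 0.205/(1.26×1.24) = 0.1312 K/W
R_total = 0.4598 K/W;  Q = ΔT/R_total = 31/0.4598 = 67.43 W
T_interface = T_inner − Q·ΣR(inner→interface) = 22 − 67.4×0.3285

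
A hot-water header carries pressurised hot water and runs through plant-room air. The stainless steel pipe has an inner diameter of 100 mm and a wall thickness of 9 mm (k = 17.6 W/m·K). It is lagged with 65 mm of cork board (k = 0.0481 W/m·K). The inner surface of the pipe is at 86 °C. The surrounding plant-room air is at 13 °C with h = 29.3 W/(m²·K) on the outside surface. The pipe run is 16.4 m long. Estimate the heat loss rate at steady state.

Q ≈ 478 W

Per-layer cylindrical resistances, series-summed:
R_stainless steel pipe wall = ln(59/50)/(2π×17.6×16.4) = 9.126×10^-5 K/W
R_cork board = ln(124/59)/(2π×0.0481×16.4) = 0.1499 K/W
R_outer film = 1/(h_o·2πr_oL) = 1/(29.3×2π×0.124×16.4) = 0.002671 K/W
R_total = 0.1526 K/W
Q = ΔT/R_total = 73/0.1526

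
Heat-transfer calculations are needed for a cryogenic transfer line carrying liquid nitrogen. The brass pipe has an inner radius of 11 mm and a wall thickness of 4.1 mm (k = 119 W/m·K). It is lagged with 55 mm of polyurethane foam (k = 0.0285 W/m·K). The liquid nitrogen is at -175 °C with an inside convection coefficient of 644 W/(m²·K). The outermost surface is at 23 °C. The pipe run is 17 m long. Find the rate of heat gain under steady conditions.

Cylindrical conduction, so R = ln(r₂/r₁)/(2πkL) per layer, in series:
R_inner film = 1/(h_i·2πr₁L) = 1/(644×2π×0.011×17) = 0.001322 K/W
R_brass pipe wall = ln(15.1/11)/(2π×119×17) = 2.492×10^-5 K/W
R_polyurethane foam = ln(70.1/15.1)/(2π×0.0285×17) = 0.5043 K/W
R_total = 0.5057 K/W
Q = ΔT/R_total = 198/0.5057

Q ≈ 392 W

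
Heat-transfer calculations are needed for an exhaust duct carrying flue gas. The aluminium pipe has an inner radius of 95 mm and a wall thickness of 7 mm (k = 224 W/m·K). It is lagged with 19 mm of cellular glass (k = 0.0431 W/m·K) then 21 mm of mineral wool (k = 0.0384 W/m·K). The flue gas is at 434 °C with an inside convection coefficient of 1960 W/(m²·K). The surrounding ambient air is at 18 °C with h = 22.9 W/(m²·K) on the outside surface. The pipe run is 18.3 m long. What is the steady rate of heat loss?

Q ≈ 5660 W

Treating each annulus and film as a series resistance:
R_inner film = 1/(h_i·2πr₁L) = 1/(1960×2π×0.095×18.3) = 4.671×10^-5 K/W
R_aluminium pipe wall = ln(102/95)/(2π×224×18.3) = 2.76×10^-6 K/W
R_cellular glass = ln(121/102)/(2π×0.0431×18.3) = 0.03447 K/W
R_mineral wool = ln(142/121)/(2π×0.0384×18.3) = 0.03625 K/W
R_outer film = 1/(h_o·2πr_oL) = 1/(22.9×2π×0.142×18.3) = 0.002675 K/W
R_total = 0.07344 K/W
Q = ΔT/R_total = 416/0.07344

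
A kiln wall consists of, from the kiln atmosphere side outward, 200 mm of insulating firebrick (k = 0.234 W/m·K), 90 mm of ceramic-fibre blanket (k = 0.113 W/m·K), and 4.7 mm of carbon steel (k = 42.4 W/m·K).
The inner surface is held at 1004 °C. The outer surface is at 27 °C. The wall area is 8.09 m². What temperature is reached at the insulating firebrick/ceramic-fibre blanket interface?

Model the wall as resistances in series:
R_insulating firebrick = L/(kA) = 0.2/(0.234×8.09) = 0.1056 K/W
R_ceramic-fibre blanket = L/(kA) = 0.09/(0.113×8.09) = 0.09845 K/W
R_carbon steel = L/(kA) = 0.0047/(42.4×8.09) = 1.37×10^-5 K/W
R_total = 0.2041 K/W;  Q = ΔT/R_total = 977/0.2041 = 4787 W
T_interface = T_inner − Q·ΣR(inner→interface) = 1004 − 4790×0.1056

T ≈ 498 °C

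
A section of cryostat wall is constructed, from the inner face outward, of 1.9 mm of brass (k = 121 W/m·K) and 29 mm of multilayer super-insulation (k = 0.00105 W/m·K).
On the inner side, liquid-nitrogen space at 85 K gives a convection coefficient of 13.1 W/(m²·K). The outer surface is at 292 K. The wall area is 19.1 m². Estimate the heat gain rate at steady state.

Series thermal resistances:
R_inner film = 1/(h_i·A) = 1/(13.1×19.1) = 0.003997 K/W
R_brass = L/(kA) = 0.0019/(121×19.1) = 8.221×10^-7 K/W
R_multilayer super-insulation = L/(kA) = 0.029/(0.00105×19.1) = 1.446 K/W
R_total = 1.45 K/W
Q = ΔT / R_total = 207 / 1.45

Q ≈ 143 W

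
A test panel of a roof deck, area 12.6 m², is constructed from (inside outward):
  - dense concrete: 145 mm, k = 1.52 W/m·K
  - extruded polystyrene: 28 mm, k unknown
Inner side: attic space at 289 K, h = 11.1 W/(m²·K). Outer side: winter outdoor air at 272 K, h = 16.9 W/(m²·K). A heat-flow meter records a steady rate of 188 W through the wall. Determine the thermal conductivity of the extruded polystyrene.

k ≈ 0.0313 W/(m·K)

Thermal resistances in series:
R_inner film = 1/(h_i·A) = 1/(11.1×12.6) = 0.00715 K/W
R_dense concrete = L/(kA) = 0.145/(1.52×12.6) = 0.007571 K/W
R_outer film = 1/(h_o·A) = 1/(16.9×12.6) = 0.004696 K/W
Sum of known resistances R_other = 0.01942 K/W
Total R = ΔT/Q = 17/188 = 0.09043 K/W
R_extruded polystyrene = R_total − R_other = 0.07101 K/W
k = L/(R·A) = 0.028/(0.07101×12.6)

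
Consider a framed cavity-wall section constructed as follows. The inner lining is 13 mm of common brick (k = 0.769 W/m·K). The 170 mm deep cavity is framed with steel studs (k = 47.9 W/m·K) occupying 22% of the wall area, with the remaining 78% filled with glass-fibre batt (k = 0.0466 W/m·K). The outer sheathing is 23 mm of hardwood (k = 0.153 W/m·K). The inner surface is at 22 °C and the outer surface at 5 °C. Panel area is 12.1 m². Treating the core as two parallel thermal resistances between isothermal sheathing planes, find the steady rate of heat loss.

Sheathing layers in series; stud and cavity paths in parallel between them.
R_inner = 0.013/(0.769×12.1) = 0.001397 K/W
R_stud  = 0.17/(47.9×0.22×12.1) = 0.001333 K/W
R_cav   = 0.17/(0.0466×0.78×12.1) = 0.3865 K/W
1/R_core = 1/R_stud + 1/R_cav → R_core = 0.001329 K/W
R_outer = 0.023/(0.153×12.1) = 0.01242 K/W
R_total = 0.01515 K/W
Q = ΔT/R_total = 17/0.01515

Q ≈ 1120 W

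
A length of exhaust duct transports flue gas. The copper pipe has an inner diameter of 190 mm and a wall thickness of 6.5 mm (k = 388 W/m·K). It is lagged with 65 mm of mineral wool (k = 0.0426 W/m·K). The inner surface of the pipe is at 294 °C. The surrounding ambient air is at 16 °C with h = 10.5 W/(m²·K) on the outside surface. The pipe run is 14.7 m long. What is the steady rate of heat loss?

Q ≈ 2110 W

For a radial system each layer contributes R = ln(r_out/r_in)/(2πkL); films add R = 1/(hA).
R_copper pipe wall = ln(101.5/95)/(2π×388×14.7) = 1.847×10^-6 K/W
R_mineral wool = ln(166.5/101.5)/(2π×0.0426×14.7) = 0.1258 K/W
R_outer film = 1/(h_o·2πr_oL) = 1/(10.5×2π×0.1665×14.7) = 0.006193 K/W
R_total = 0.132 K/W
Q = ΔT/R_total = 278/0.132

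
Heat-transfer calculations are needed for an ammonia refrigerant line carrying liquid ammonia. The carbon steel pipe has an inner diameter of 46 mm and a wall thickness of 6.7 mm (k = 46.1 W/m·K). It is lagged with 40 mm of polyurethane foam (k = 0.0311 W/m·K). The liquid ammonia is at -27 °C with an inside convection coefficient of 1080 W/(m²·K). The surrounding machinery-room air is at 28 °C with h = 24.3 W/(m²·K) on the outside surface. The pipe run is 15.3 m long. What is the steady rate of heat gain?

Q ≈ 188 W

For a radial system each layer contributes R = ln(r_out/r_in)/(2πkL); films add R = 1/(hA).
R_inner film = 1/(h_i·2πr₁L) = 1/(1080×2π×0.023×15.3) = 4.188×10^-4 K/W
R_carbon steel pipe wall = ln(29.7/23)/(2π×46.1×15.3) = 5.769×10^-5 K/W
R_polyurethane foam = ln(69.7/29.7)/(2π×0.0311×15.3) = 0.2853 K/W
R_outer film = 1/(h_o·2πr_oL) = 1/(24.3×2π×0.0697×15.3) = 0.006142 K/W
R_total = 0.2919 K/W
Q = ΔT/R_total = 55/0.2919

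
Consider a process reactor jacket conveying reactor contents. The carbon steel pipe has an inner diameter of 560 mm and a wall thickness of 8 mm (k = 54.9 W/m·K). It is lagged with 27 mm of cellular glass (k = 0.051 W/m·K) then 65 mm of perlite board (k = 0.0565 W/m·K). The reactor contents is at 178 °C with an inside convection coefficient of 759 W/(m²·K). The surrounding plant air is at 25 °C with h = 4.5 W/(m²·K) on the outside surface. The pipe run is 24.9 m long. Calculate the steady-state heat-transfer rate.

Per-layer cylindrical resistances, series-summed:
R_inner film = 1/(h_i·2πr₁L) = 1/(759×2π×0.28×24.9) = 3.008×10^-5 K/W
R_carbon steel pipe wall = ln(288/280)/(2π×54.9×24.9) = 3.28×10^-6 K/W
R_cellular glass = ln(315/288)/(2π×0.051×24.9) = 0.01123 K/W
R_perlite board = ln(380/315)/(2π×0.0565×24.9) = 0.02122 K/W
R_outer film = 1/(h_o·2πr_oL) = 1/(4.5×2π×0.38×24.9) = 0.003738 K/W
R_total = 0.03622 K/W
Q = ΔT/R_total = 153/0.03622

Q ≈ 4220 W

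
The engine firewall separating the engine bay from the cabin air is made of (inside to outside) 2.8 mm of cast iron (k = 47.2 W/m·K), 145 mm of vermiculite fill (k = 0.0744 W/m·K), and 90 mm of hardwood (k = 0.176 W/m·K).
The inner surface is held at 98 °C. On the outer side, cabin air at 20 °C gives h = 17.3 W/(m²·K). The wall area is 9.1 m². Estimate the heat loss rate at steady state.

Q ≈ 282 W

Series thermal resistances:
R_cast iron = L/(kA) = 0.0028/(47.2×9.1) = 6.519×10^-6 K/W
R_vermiculite fill = L/(kA) = 0.145/(0.0744×9.1) = 0.2142 K/W
R_hardwood = L/(kA) = 0.09/(0.176×9.1) = 0.05619 K/W
R_outer film = 1/(h_o·A) = 1/(17.3×9.1) = 0.006352 K/W
R_total = 0.2767 K/W
Q = ΔT / R_total = 78 / 0.2767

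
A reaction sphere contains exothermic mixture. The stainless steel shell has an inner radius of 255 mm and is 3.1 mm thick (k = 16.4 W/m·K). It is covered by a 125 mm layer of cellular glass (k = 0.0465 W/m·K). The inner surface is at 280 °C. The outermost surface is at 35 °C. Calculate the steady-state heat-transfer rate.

Radial (spherical) resistances in series:
R_stainless steel shell = (1/0.255 − 1/0.2581)/(4π×16.4) = 2.285×10^-4 K/W
R_cellular glass = (1/0.2581 − 1/0.3831)/(4π×0.0465) = 2.163 K/W
R_total = 2.164 K/W
Q = ΔT/R_total = 245/2.164

Q ≈ 113 W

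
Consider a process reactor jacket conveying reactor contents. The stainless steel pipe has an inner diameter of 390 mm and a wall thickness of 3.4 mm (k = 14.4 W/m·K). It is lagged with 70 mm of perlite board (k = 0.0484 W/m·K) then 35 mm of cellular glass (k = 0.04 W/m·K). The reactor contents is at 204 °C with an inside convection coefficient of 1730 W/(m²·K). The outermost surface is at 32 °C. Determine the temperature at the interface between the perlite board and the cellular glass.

T ≈ 88.6 °C

Cylindrical conduction, so R = ln(r₂/r₁)/(2πkL) per layer, in series:
R_inner film = 1/(h_i·2πr₁L) = 1/(1730×2π×0.195×1) = 4.718×10^-4 K/W
R_stainless steel pipe wall = ln(198.4/195)/(2π×14.4×1) = 1.91×10^-4 K/W
R_perlite board = ln(268.4/198.4)/(2π×0.0484×1) = 0.9937 K/W
R_cellular glass = ln(303.4/268.4)/(2π×0.04×1) = 0.4877 K/W
R_total = 1.482 K/W
Q = ΔT/R_total = 172/1.482
Q = 116 W/m
T_interface = T_inner − Q·ΣR(inner→interface) = 204 − 116×0.9944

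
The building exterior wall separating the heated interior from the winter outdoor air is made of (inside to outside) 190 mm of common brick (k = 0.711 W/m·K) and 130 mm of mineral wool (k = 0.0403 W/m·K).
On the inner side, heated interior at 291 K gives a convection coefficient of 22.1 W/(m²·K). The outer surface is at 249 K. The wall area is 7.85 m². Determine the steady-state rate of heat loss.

Q ≈ 93.2 W

Thermal resistances in series:
R_inner film = 1/(h_i·A) = 1/(22.1×7.85) = 0.005764 K/W
R_common brick = L/(kA) = 0.19/(0.711×7.85) = 0.03404 K/W
R_mineral wool = L/(kA) = 0.13/(0.0403×7.85) = 0.4109 K/W
R_total = 0.4507 K/W
Q = ΔT / R_total = 42 / 0.4507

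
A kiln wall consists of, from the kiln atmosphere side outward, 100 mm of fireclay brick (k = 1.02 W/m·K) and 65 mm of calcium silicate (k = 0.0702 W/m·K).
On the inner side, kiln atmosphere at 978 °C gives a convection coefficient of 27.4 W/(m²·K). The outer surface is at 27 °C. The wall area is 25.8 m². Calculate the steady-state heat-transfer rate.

Thermal resistances in series:
R_inner film = 1/(h_i·A) = 1/(27.4×25.8) = 0.001415 K/W
R_fireclay brick = L/(kA) = 0.1/(1.02×25.8) = 0.0038 K/W
R_calcium silicate = L/(kA) = 0.065/(0.0702×25.8) = 0.03589 K/W
R_total = 0.0411 K/W
Q = ΔT / R_total = 951 / 0.0411

Q ≈ 23100 W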